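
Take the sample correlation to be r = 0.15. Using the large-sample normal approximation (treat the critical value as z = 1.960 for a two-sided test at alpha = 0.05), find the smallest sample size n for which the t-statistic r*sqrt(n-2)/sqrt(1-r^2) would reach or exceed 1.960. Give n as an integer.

r√(n−2)/√(1−r²) ≥ 1.960  ⇔  n−2 ≥ (1.960)²·(1−r²)/r²
(1−r²)/r² = (1−0.0225)/0.0225 = 43.4444
n ≥ 2 + 3.8416·43.4444 = 2 + 166.8960 = 168.8960
⌈168.8960⌉ = 169

169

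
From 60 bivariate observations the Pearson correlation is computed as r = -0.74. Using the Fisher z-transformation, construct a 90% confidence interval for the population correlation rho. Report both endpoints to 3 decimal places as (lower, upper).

z_r = atanh(-0.74) = -0.950479;  SE = 1/√(n−3) = 1/√57 = 0.132453
z-limits: -0.950479 ± 1.645·0.132453 = -0.950479 ± 0.217885 = [-1.168364, -0.732594]
ρ-limits: (tanh -1.168364, tanh -0.732594) = (-0.824, -0.625)

(-0.824, -0.625)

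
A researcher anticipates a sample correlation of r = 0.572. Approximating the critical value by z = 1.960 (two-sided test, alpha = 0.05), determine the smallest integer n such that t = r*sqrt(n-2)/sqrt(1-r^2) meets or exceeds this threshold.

10

r√(n−2)/√(1−r²) ≥ 1.960  ⇔  n−2 ≥ (1.960)²·(1−r²)/r²
(1−r²)/r² = (1−0.327184)/0.327184 = 2.0564
n ≥ 2 + 3.8416·2.0564 = 2 + 7.8999 = 9.8999
⌈9.8999⌉ = 10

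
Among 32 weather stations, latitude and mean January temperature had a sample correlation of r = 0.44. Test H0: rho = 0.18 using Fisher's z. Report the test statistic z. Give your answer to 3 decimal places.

z_r = atanh(0.44) = 0.472231,  z_0 = atanh(0.18) = 0.181983
SE = 1/√(n−3) = 1/√29 = 0.185695
z = (z_r − z_0)/SE = (0.472231 − 0.181983) / 0.185695 = 0.290248 / 0.185695 = 1.563

1.563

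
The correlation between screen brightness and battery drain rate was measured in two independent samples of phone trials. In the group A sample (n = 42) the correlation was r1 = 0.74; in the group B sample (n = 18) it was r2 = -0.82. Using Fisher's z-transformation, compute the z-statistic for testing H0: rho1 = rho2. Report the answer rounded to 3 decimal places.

z1 = atanh(0.74) = 0.950479,  z2 = atanh(-0.82) = -1.156817
SE = √(1/(n1−3) + 1/(n2−3)) = √(1/39 + 1/15) = √(0.0256410 + 0.0666667) = √0.0923077 = 0.303822
z = (z1 − z2)/SE = (0.950479 − (-1.156817)) / 0.303822 = 2.107296 / 0.303822 = 6.936

6.936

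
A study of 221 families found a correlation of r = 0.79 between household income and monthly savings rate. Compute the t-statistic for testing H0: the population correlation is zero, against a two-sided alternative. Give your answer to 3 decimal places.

19.068

1 − r² = 1 − 0.6241 = 0.3759;  √(1−r²) = 0.613107
√(n−2) = √219 = 14.798649
t = r·√(n−2)/√(1−r²) = 0.79 · 14.798649 / 0.613107 = 19.068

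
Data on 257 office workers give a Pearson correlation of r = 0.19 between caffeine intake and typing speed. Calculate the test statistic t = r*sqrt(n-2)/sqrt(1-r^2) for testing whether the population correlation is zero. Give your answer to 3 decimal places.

t = r·√(n−2) / √(1−r²) with r = 0.19, n = 257
  = 0.19·√255 / √(1 − 0.0361)
  = 0.19·15.968719 / 0.981784
  = 3.034057 / 0.981784 = 3.090

3.090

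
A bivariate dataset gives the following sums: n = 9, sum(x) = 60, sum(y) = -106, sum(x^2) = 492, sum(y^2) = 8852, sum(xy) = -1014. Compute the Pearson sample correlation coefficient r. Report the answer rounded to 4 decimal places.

S_xy = nΣxy − ΣxΣy = 9·(-1014) − 60·(-106) = -9126 − (-6360) = -2766
S_xx = nΣx² − (Σx)² = 9·492 − 60² = 4428 − 3600 = 828
S_yy = nΣy² − (Σy)² = 9·8852 − (-106)² = 79668 − 11236 = 68432
r = S_xy / √(S_xx·S_yy) = -2766 / √(828·68432) = -2766 / √56661696 = -2766 / 7527.3964 = -0.3675

-0.3675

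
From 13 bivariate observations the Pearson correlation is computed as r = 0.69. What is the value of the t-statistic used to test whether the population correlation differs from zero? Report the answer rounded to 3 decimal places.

3.162

1 − r² = 1 − 0.4761 = 0.5239;  √(1−r²) = 0.723809
√(n−2) = √11 = 3.316625
t = r·√(n−2)/√(1−r²) = 0.69 · 3.316625 / 0.723809 = 3.162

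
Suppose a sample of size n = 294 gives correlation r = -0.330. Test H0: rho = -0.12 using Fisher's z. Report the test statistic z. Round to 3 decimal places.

z_r = atanh(-0.330) = -0.342828,  z_0 = atanh(-0.12) = -0.120581
SE = 1/√(n−3) = 1/√291 = 0.058621
z = (z_r − z_0)/SE = (-0.342828 − (-0.120581)) / 0.058621 = -0.222247 / 0.058621 = -3.791

-3.791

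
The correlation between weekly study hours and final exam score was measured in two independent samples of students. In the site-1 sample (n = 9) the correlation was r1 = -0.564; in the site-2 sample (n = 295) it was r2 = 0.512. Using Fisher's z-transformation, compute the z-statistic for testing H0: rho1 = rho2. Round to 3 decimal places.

z1 = atanh(-0.564) = -0.638680,  z2 = atanh(0.512) = 0.565437
SE = √(1/(n1−3) + 1/(n2−3)) = √(1/6 + 1/292) = √(0.1666667 + 0.0034247) = √0.1700914 = 0.412421
z = (z1 − z2)/SE = (-0.638680 − 0.565437) / 0.412421 = -1.204117 / 0.412421 = -2.920

-2.920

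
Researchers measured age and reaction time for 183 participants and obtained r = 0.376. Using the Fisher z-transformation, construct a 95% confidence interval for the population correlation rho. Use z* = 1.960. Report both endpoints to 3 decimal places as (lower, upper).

z_r = atanh(0.376) = 0.395393;  SE = 1/√(n−3) = 1/√180 = 0.074536
z-limits: 0.395393 ± 1.960·0.074536 = 0.395393 ± 0.146091 = [0.249302, 0.541484]
ρ-limits: (tanh 0.249302, tanh 0.541484) = (0.244, 0.494)

(0.244, 0.494)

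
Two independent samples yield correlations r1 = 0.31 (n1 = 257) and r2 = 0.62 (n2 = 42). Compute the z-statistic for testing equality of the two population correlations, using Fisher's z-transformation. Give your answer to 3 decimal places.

Fisher z-transforms: z1 = atanh(0.31) = 0.320545, z2 = atanh(0.62) = 0.725005; difference d = -0.404460
Var(d) = 1/254 + 1/39 = 0.0039370 + 0.0256410 = 0.0295780
z = d/√Var(d) = -0.404460 / √0.0295780 = -0.404460 / 0.171983 = -2.352

-2.352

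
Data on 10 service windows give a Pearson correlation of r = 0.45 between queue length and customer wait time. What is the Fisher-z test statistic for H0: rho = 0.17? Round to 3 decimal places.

z_r = atanh(0.45) = 0.484700,  z_0 = atanh(0.17) = 0.171667
SE = 1/√(n−3) = 1/√7 = 0.377964
z = (z_r − z_0)/SE = (0.484700 − 0.171667) / 0.377964 = 0.313033 / 0.377964 = 0.828

0.828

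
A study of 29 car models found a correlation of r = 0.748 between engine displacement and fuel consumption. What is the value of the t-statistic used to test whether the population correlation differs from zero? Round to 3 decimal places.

1 − r² = 1 − 0.559504 = 0.440496;  √(1−r²) = 0.663699
√(n−2) = √27 = 5.196152
t = r·√(n−2)/√(1−r²) = 0.748 · 5.196152 / 0.663699 = 5.856

5.856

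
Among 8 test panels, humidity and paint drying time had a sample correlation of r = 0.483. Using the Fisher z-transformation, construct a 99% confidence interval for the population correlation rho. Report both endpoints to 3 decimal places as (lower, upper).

(-0.555, 0.933)

z_r = atanh(0.483) = 0.526890;  SE = 1/√(n−3) = 1/√5 = 0.447214
z-limits: 0.526890 ± 2.576·0.447214 = 0.526890 ± 1.152023 = [-0.625133, 1.678913]
ρ-limits: (tanh -0.625133, tanh 1.678913) = (-0.555, 0.933)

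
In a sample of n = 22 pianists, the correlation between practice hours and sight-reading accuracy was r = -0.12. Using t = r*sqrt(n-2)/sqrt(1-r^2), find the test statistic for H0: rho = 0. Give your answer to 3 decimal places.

-0.541

t = r·√(n−2) / √(1−r²) with r = -0.12, n = 22
  = -0.12·√20 / √(1 − 0.0144)
  = -0.12·4.472136 / 0.992774
  = -0.536656 / 0.992774 = -0.541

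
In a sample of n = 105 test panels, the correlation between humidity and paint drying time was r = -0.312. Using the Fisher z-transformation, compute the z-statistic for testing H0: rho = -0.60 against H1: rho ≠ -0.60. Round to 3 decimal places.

z_r = atanh(-0.312) = -0.322760,  z_0 = atanh(-0.60) = -0.693147
SE = 1/√(n−3) = 1/√102 = 0.099015
z = (z_r − z_0)/SE = (-0.322760 − (-0.693147)) / 0.099015 = 0.370387 / 0.099015 = 3.741

3.741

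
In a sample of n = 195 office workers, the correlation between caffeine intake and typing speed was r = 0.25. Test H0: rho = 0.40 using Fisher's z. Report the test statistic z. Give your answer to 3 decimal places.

Fisher z: atanh(0.25) = 0.255413, atanh(0.40) = 0.423649
z = (z_r − z_0)·√(n−3) = (0.255413 − 0.423649)·√192 = -0.168236 · 13.856406 = -2.331

-2.331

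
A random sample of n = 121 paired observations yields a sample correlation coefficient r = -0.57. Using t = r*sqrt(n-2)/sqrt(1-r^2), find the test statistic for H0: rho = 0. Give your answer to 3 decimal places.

-7.568

1 − r² = 1 − 0.3249 = 0.6751;  √(1−r²) = 0.821645
√(n−2) = √119 = 10.908712
t = r·√(n−2)/√(1−r²) = -0.57 · 10.908712 / 0.821645 = -7.568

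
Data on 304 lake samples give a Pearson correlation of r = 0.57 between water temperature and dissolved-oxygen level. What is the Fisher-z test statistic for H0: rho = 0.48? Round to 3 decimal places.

Fisher z: atanh(0.57) = 0.647523, atanh(0.48) = 0.522984
z = (z_r − z_0)·√(n−3) = (0.647523 − 0.522984)·√301 = 0.124539 · 17.349352 = 2.161

2.161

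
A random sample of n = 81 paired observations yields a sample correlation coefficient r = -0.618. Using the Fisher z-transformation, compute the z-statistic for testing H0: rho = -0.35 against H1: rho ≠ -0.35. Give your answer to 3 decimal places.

-3.147

Fisher z: atanh(-0.618) = -0.721763, atanh(-0.35) = -0.365444
z = (z_r − z_0)·√(n−3) = (-0.721763 − (-0.365444))·√78 = -0.356319 · 8.831761 = -3.147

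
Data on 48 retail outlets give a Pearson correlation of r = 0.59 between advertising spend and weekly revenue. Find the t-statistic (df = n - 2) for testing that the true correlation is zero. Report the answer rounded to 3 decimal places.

1 − r² = 1 − 0.3481 = 0.6519;  √(1−r²) = 0.807403
√(n−2) = √46 = 6.782330
t = r·√(n−2)/√(1−r²) = 0.59 · 6.782330 / 0.807403 = 4.956

4.956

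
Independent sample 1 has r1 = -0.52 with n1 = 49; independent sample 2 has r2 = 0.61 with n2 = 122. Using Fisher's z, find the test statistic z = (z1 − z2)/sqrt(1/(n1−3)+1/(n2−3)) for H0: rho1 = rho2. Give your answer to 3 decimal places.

-7.403

Fisher z-transforms: z1 = atanh(-0.52) = -0.576340, z2 = atanh(0.61) = 0.708921; difference d = -1.285261
Var(d) = 1/46 + 1/119 = 0.0217391 + 0.0084034 = 0.0301425
z = d/√Var(d) = -1.285261 / √0.0301425 = -1.285261 / 0.173616 = -7.403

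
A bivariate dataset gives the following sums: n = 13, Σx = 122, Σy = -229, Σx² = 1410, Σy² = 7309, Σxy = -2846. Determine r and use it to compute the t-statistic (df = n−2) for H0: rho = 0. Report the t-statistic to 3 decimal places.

-3.738

Numerator: nΣxy − (Σx)(Σy) = 13·(-2846) − (122)(-229) = -9060
Denominator: √[(nΣx²−(Σx)²)(nΣy²−(Σy)²)]
  nΣx²−(Σx)² = 13·1410 − 14884 = 3446;  nΣy²−(Σy)² = 13·7309 − 52441 = 42576
  √(3446·42576) = √146716896 = 12112.6750
r = -9060 / 12112.6750 = -0.7480
t = r·√(n−2)/√(1−r²) = -0.7480·√11 / √(1−0.559504) = -2.480835 / 0.663699 = -3.738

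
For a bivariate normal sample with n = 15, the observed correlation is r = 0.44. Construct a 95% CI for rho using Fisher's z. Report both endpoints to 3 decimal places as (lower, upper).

(-0.093, 0.777)

Fisher z: z_r = atanh(r) = ½·ln((1+0.44)/(1−0.44)) = 0.472231
SE(z) = 1/√(n−3) = 1/√12 = 0.288675
95% ⇒ z* = 1.960; margin = 1.960·0.288675 = 0.565803
CI on z-scale: (-0.093572, 1.038034)
Back-transform: tanh(-0.093572) = -0.093300, tanh(1.038034) = 0.777111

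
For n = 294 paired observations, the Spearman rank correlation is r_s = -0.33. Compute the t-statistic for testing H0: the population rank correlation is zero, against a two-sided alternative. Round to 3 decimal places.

-5.974

1 − r_s² = 1 − 0.1089 = 0.8911;  √(1−r_s²) = 0.943981
√(n−2) = √292 = 17.088007
t = r_s·√(n−2)/√(1−r_s²) = -0.33 · 17.088007 / 0.943981 = -5.974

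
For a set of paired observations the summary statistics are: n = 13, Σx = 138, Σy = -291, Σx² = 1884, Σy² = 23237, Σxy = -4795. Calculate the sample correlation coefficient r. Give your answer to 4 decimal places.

-0.6444

S_xy = nΣxy − ΣxΣy = 13·(-4795) − 138·(-291) = -62335 − (-40158) = -22177
S_xx = nΣx² − (Σx)² = 13·1884 − 138² = 24492 − 19044 = 5448
S_yy = nΣy² − (Σy)² = 13·23237 − (-291)² = 302081 − 84681 = 217400
r = S_xy / √(S_xx·S_yy) = -22177 / √(5448·217400) = -22177 / √1184395200 = -22177 / 34415.0432 = -0.6444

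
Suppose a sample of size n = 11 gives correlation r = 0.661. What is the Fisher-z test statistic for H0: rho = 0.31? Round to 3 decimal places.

1.341

Fisher z: atanh(0.661) = 0.794588, atanh(0.31) = 0.320545
z = (z_r − z_0)·√(n−3) = (0.794588 − 0.320545)·√8 = 0.474043 · 2.828427 = 1.341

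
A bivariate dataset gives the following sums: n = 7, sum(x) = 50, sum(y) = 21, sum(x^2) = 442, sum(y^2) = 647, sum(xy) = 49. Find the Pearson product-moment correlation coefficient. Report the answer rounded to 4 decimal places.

-0.4537

S_xy = nΣxy − ΣxΣy = 7·49 − 50·21 = 343 − 1050 = -707
S_xx = nΣx² − (Σx)² = 7·442 − 50² = 3094 − 2500 = 594
S_yy = nΣy² − (Σy)² = 7·647 − 21² = 4529 − 441 = 4088
r = S_xy / √(S_xx·S_yy) = -707 / √(594·4088) = -707 / √2428272 = -707 / 1558.2914 = -0.4537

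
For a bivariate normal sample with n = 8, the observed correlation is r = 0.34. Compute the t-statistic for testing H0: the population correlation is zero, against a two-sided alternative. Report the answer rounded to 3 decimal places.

0.886

1 − r² = 1 − 0.1156 = 0.8844;  √(1−r²) = 0.940425
√(n−2) = √6 = 2.449490
t = r·√(n−2)/√(1−r²) = 0.34 · 2.449490 / 0.940425 = 0.886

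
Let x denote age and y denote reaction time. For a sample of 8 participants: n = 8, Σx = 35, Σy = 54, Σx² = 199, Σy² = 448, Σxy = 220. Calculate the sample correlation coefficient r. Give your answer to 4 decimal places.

-0.2626

S_xy = nΣxy − ΣxΣy = 8·220 − 35·54 = 1760 − 1890 = -130
S_xx = nΣx² − (Σx)² = 8·199 − 35² = 1592 − 1225 = 367
S_yy = nΣy² − (Σy)² = 8·448 − 54² = 3584 − 2916 = 668
r = S_xy / √(S_xx·S_yy) = -130 / √(367·668) = -130 / √245156 = -130 / 495.1323 = -0.2626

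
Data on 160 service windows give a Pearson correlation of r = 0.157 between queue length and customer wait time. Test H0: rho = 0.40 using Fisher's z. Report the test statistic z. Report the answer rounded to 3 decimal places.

-3.325

z_r = atanh(0.157) = 0.158309,  z_0 = atanh(0.40) = 0.423649
SE = 1/√(n−3) = 1/√157 = 0.079809
z = (z_r − z_0)/SE = (0.158309 − 0.423649) / 0.079809 = -0.265340 / 0.079809 = -3.325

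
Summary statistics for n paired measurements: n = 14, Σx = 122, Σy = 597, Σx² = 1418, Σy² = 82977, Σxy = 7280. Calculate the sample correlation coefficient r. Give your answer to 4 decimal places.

0.4599

S_xy = nΣxy − ΣxΣy = 14·7280 − 122·597 = 101920 − 72834 = 29086
S_xx = nΣx² − (Σx)² = 14·1418 − 122² = 19852 − 14884 = 4968
S_yy = nΣy² − (Σy)² = 14·82977 − 597² = 1161678 − 356409 = 805269
r = S_xy / √(S_xx·S_yy) = 29086 / √(4968·805269) = 29086 / √4000576392 = 29086 / 63250.1098 = 0.4599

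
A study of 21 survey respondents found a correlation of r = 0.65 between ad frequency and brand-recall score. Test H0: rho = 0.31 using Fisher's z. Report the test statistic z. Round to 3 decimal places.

1.929

z_r = atanh(0.65) = 0.775299,  z_0 = atanh(0.31) = 0.320545
SE = 1/√(n−3) = 1/√18 = 0.235702
z = (z_r − z_0)/SE = (0.775299 − 0.320545) / 0.235702 = 0.454754 / 0.235702 = 1.929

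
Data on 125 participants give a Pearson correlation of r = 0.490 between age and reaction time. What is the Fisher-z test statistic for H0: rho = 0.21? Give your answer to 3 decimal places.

3.566

z_r = atanh(0.490) = 0.536060,  z_0 = atanh(0.21) = 0.213171
SE = 1/√(n−3) = 1/√122 = 0.090536
z = (z_r − z_0)/SE = (0.536060 − 0.213171) / 0.090536 = 0.322889 / 0.090536 = 3.566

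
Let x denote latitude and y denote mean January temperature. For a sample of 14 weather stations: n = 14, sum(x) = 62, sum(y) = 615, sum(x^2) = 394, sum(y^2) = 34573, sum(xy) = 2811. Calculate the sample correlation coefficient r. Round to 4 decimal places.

S_xy = nΣxy − ΣxΣy = 14·2811 − 62·615 = 39354 − 38130 = 1224
S_xx = nΣx² − (Σx)² = 14·394 − 62² = 5516 − 3844 = 1672
S_yy = nΣy² − (Σy)² = 14·34573 − 615² = 484022 − 378225 = 105797
r = S_xy / √(S_xx·S_yy) = 1224 / √(1672·105797) = 1224 / √176892584 = 1224 / 13300.0971 = 0.0920

0.0920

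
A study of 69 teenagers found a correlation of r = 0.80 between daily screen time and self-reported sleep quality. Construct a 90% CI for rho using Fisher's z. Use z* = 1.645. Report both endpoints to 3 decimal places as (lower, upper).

(0.714, 0.862)

Fisher z: z_r = atanh(r) = ½·ln((1+0.80)/(1−0.80)) = 1.098612
SE(z) = 1/√(n−3) = 1/√66 = 0.123091
90% ⇒ z* = 1.645; margin = 1.645·0.123091 = 0.202485
CI on z-scale: (0.896127, 1.301097)
Back-transform: tanh(0.896127) = 0.714407, tanh(1.301097) = 0.862005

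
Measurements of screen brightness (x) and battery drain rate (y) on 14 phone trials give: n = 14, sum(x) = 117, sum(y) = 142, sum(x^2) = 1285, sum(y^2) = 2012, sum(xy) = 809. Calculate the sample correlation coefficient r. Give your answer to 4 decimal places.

-0.9013

S_xy = nΣxy − ΣxΣy = 14·809 − 117·142 = 11326 − 16614 = -5288
S_xx = nΣx² − (Σx)² = 14·1285 − 117² = 17990 − 13689 = 4301
S_yy = nΣy² − (Σy)² = 14·2012 − 142² = 28168 − 20164 = 8004
r = S_xy / √(S_xx·S_yy) = -5288 / √(4301·8004) = -5288 / √34425204 = -5288 / 5867.2995 = -0.9013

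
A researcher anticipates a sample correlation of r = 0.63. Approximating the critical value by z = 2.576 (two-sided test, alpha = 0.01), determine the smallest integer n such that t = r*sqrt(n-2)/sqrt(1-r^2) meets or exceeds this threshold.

13

Need r·√(n−2)/√(1−r²) ≥ 2.576
√(n−2) ≥ 2.576·√(1−0.3969) / 0.63 = 2.576·0.776595 / 0.63 = 3.1754
n−2 ≥ 10.0832  ⇒  n ≥ 12.0832
Smallest integer n = 13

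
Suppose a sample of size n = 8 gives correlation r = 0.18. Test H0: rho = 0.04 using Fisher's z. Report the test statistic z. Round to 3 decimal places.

0.317

Fisher z: atanh(0.18) = 0.181983, atanh(0.04) = 0.040021
z = (z_r − z_0)·√(n−3) = (0.181983 − 0.040021)·√5 = 0.141962 · 2.236068 = 0.317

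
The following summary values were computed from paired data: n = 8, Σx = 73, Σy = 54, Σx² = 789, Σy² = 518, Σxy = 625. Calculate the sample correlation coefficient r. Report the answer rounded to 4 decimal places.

0.9630

S_xy = nΣxy − ΣxΣy = 8·625 − 73·54 = 5000 − 3942 = 1058
S_xx = nΣx² − (Σx)² = 8·789 − 73² = 6312 − 5329 = 983
S_yy = nΣy² − (Σy)² = 8·518 − 54² = 4144 − 2916 = 1228
r = S_xy / √(S_xx·S_yy) = 1058 / √(983·1228) = 1058 / √1207124 = 1058 / 1098.6919 = 0.9630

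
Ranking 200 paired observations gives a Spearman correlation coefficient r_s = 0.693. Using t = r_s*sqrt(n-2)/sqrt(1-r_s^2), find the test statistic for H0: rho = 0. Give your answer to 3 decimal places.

1 − r_s² = 1 − 0.480249 = 0.519751;  √(1−r_s²) = 0.720938
√(n−2) = √198 = 14.071247
t = r_s·√(n−2)/√(1−r_s²) = 0.693 · 14.071247 / 0.720938 = 13.526

13.526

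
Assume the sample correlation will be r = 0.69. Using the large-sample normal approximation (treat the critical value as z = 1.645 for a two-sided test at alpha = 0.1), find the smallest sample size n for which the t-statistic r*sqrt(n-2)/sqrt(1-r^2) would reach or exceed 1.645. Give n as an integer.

r√(n−2)/√(1−r²) ≥ 1.645  ⇔  n−2 ≥ (1.645)²·(1−r²)/r²
(1−r²)/r² = (1−0.4761)/0.4761 = 1.1004
n ≥ 2 + 2.706025·1.1004 = 2 + 2.9777 = 4.9777
⌈4.9777⌉ = 5

5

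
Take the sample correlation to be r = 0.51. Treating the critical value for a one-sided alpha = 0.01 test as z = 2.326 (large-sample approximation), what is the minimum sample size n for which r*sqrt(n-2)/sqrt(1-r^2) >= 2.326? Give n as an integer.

18

Need r·√(n−2)/√(1−r²) ≥ 2.326
√(n−2) ≥ 2.326·√(1−0.2601) / 0.51 = 2.326·0.860174 / 0.51 = 3.9231
n−2 ≥ 15.3907  ⇒  n ≥ 17.3907
Smallest integer n = 18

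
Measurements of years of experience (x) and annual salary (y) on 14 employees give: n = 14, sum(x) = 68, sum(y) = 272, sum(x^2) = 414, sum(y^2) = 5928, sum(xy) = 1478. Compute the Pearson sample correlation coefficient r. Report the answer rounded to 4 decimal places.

S_xy = nΣxy − ΣxΣy = 14·1478 − 68·272 = 20692 − 18496 = 2196
S_xx = nΣx² − (Σx)² = 14·414 − 68² = 5796 − 4624 = 1172
S_yy = nΣy² − (Σy)² = 14·5928 − 272² = 82992 − 73984 = 9008
r = S_xy / √(S_xx·S_yy) = 2196 / √(1172·9008) = 2196 / √10557376 = 2196 / 3249.2116 = 0.6759

0.6759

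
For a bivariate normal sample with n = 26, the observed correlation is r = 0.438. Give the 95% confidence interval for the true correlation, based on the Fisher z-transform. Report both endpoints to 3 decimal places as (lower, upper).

(0.061, 0.706)

z_r = atanh(0.438) = 0.469753;  SE = 1/√(n−3) = 1/√23 = 0.208514
z-limits: 0.469753 ± 1.960·0.208514 = 0.469753 ± 0.408687 = [0.061066, 0.878440]
ρ-limits: (tanh 0.061066, tanh 0.878440) = (0.061, 0.706)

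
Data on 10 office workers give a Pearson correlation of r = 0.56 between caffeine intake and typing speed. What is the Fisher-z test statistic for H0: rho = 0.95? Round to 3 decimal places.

Fisher z: atanh(0.56) = 0.632833, atanh(0.95) = 1.831781
z = (z_r − z_0)·√(n−3) = (0.632833 − 1.831781)·√7 = -1.198948 · 2.645751 = -3.172

-3.172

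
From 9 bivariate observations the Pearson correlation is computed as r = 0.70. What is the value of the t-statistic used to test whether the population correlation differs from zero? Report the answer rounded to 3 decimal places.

2.593

1 − r² = 1 − 0.4900 = 0.5100;  √(1−r²) = 0.714143
√(n−2) = √7 = 2.645751
t = r·√(n−2)/√(1−r²) = 0.70 · 2.645751 / 0.714143 = 2.593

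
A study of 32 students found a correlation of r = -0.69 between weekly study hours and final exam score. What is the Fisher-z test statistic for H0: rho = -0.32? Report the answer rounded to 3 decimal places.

-2.780

Fisher z: atanh(-0.69) = -0.847956, atanh(-0.32) = -0.331647
z = (z_r − z_0)·√(n−3) = (-0.847956 − (-0.331647))·√29 = -0.516309 · 5.385165 = -2.780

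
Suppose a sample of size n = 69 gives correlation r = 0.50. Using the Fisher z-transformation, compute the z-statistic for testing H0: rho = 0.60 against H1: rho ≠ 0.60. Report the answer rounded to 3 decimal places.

-1.169

Fisher z: atanh(0.50) = 0.549306, atanh(0.60) = 0.693147
z = (z_r − z_0)·√(n−3) = (0.549306 − 0.693147)·√66 = -0.143841 · 8.124038 = -1.169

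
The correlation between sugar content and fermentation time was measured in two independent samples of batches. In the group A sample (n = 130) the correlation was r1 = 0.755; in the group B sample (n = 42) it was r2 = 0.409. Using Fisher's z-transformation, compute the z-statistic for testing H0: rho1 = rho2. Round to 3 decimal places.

Fisher z-transforms: z1 = atanh(0.755) = 0.984483, z2 = atanh(0.409) = 0.434410; difference d = 0.550073
Var(d) = 1/127 + 1/39 = 0.0078740 + 0.0256410 = 0.0335150
z = d/√Var(d) = 0.550073 / √0.0335150 = 0.550073 / 0.183071 = 3.005

3.005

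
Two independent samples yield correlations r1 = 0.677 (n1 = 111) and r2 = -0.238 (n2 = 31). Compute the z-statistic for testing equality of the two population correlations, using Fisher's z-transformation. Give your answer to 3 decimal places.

5.028

Fisher z-transforms: z1 = atanh(0.677) = 0.823555, z2 = atanh(-0.238) = -0.242653; difference d = 1.066208
Var(d) = 1/108 + 1/28 = 0.0092593 + 0.0357143 = 0.0449736
z = d/√Var(d) = 1.066208 / √0.0449736 = 1.066208 / 0.212070 = 5.028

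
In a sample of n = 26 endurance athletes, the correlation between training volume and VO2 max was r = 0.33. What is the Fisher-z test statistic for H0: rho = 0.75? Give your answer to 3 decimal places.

-3.022

z_r = atanh(0.33) = 0.342828,  z_0 = atanh(0.75) = 0.972955
SE = 1/√(n−3) = 1/√23 = 0.208514
z = (z_r − z_0)/SE = (0.342828 − 0.972955) / 0.208514 = -0.630127 / 0.208514 = -3.022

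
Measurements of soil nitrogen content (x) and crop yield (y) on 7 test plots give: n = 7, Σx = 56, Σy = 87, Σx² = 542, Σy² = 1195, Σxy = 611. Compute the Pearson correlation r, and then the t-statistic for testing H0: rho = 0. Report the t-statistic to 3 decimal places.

Numerator: nΣxy − (Σx)(Σy) = 7·611 − (56)(87) = -595
Denominator: √[(nΣx²−(Σx)²)(nΣy²−(Σy)²)]
  nΣx²−(Σx)² = 7·542 − 3136 = 658;  nΣy²−(Σy)² = 7·1195 − 7569 = 796
  √(658·796) = √523768 = 723.7182
r = -595 / 723.7182 = -0.8221
t = r·√(n−2)/√(1−r²) = -0.8221·√5 / √(1−0.675848) = -1.838271 / 0.569343 = -3.229

-3.229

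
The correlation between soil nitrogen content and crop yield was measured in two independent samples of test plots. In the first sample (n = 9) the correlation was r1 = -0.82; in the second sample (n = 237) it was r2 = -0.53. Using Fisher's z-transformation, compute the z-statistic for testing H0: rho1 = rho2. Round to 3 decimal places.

-1.371

Fisher z-transforms: z1 = atanh(-0.82) = -1.156817, z2 = atanh(-0.53) = -0.590145; difference d = -0.566672
Var(d) = 1/6 + 1/234 = 0.1666667 + 0.0042735 = 0.1709402
z = d/√Var(d) = -0.566672 / √0.1709402 = -0.566672 / 0.413449 = -1.371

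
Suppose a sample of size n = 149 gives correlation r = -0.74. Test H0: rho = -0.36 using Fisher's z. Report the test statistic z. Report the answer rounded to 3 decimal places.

-6.931

Fisher z: atanh(-0.74) = -0.950479, atanh(-0.36) = -0.376886
z = (z_r − z_0)·√(n−3) = (-0.950479 − (-0.376886))·√146 = -0.573593 · 12.083046 = -6.931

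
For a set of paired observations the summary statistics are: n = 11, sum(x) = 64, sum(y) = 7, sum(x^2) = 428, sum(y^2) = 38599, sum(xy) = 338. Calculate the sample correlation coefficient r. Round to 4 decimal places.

S_xy = nΣxy − ΣxΣy = 11·338 − 64·7 = 3718 − 448 = 3270
S_xx = nΣx² − (Σx)² = 11·428 − 64² = 4708 − 4096 = 612
S_yy = nΣy² − (Σy)² = 11·38599 − 7² = 424589 − 49 = 424540
r = S_xy / √(S_xx·S_yy) = 3270 / √(612·424540) = 3270 / √259818480 = 3270 / 16118.8858 = 0.2029

0.2029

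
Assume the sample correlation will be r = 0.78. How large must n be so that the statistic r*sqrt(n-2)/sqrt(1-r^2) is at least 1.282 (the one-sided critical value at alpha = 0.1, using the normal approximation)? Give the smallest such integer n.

r√(n−2)/√(1−r²) ≥ 1.282  ⇔  n−2 ≥ (1.282)²·(1−r²)/r²
(1−r²)/r² = (1−0.6084)/0.6084 = 0.6437
n ≥ 2 + 1.643524·0.6437 = 2 + 1.0579 = 3.0579
⌈3.0579⌉ = 4

4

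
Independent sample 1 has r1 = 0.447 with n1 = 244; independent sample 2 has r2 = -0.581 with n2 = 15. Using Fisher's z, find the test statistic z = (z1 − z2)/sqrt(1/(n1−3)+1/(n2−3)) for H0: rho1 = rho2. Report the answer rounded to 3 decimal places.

Fisher z-transforms: z1 = atanh(0.447) = 0.480945, z2 = atanh(-0.581) = -0.663971; difference d = 1.144916
Var(d) = 1/241 + 1/12 = 0.0041494 + 0.0833333 = 0.0874827
z = d/√Var(d) = 1.144916 / √0.0874827 = 1.144916 / 0.295775 = 3.871

3.871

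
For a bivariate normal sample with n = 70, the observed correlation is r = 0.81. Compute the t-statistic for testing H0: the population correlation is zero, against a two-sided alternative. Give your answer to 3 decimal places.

11.390

1 − r² = 1 − 0.6561 = 0.3439;  √(1−r²) = 0.586430
√(n−2) = √68 = 8.246211
t = r·√(n−2)/√(1−r²) = 0.81 · 8.246211 / 0.586430 = 11.390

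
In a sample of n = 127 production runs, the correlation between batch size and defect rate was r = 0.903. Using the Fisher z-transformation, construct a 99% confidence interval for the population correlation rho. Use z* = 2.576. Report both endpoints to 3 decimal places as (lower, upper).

Fisher z: z_r = atanh(r) = ½·ln((1+0.903)/(1−0.903)) = 1.488238
SE(z) = 1/√(n−3) = 1/√124 = 0.089803
99% ⇒ z* = 2.576; margin = 2.576·0.089803 = 0.231333
CI on z-scale: (1.256905, 1.719571)
Back-transform: tanh(1.256905) = 0.850209, tanh(1.719571) = 0.937811

(0.850, 0.938)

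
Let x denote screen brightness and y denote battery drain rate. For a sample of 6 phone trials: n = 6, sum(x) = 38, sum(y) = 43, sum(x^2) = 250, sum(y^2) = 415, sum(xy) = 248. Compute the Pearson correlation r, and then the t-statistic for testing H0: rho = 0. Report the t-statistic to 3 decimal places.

Numerator: nΣxy − (Σx)(Σy) = 6·248 − (38)(43) = -146
Denominator: √[(nΣx²−(Σx)²)(nΣy²−(Σy)²)]
  nΣx²−(Σx)² = 6·250 − 1444 = 56;  nΣy²−(Σy)² = 6·415 − 1849 = 641
  √(56·641) = √35896 = 189.4624
r = -146 / 189.4624 = -0.7706
t = r·√(n−2)/√(1−r²) = -0.7706·√4 / √(1−0.593824) = -1.541200 / 0.637319 = -2.418

-2.418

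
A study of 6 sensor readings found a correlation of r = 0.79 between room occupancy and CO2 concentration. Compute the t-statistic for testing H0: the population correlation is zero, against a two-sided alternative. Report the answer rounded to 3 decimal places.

2.577

t = r·√(n−2) / √(1−r²) with r = 0.79, n = 6
  = 0.79·√4 / √(1 − 0.6241)
  = 0.79·2.000000 / 0.613107
  = 1.580000 / 0.613107 = 2.577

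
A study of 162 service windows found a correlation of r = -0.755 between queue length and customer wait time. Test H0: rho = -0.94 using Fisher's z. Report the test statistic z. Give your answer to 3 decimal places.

Fisher z: atanh(-0.755) = -0.984483, atanh(-0.94) = -1.738049
z = (z_r − z_0)·√(n−3) = (-0.984483 − (-1.738049))·√159 = 0.753566 · 12.609520 = 9.502

9.502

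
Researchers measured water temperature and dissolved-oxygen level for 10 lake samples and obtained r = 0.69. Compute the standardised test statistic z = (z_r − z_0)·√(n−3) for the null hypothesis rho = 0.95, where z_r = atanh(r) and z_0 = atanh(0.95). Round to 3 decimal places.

-2.603

Fisher z: atanh(0.69) = 0.847956, atanh(0.95) = 1.831781
z = (z_r − z_0)·√(n−3) = (0.847956 − 1.831781)·√7 = -0.983825 · 2.645751 = -2.603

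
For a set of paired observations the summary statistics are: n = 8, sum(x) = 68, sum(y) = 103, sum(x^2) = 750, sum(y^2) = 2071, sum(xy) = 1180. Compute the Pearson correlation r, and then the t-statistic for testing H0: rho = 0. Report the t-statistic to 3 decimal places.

3.964

S_xy = nΣxy − ΣxΣy = 8·1180 − 68·103 = 9440 − 7004 = 2436
S_xx = nΣx² − (Σx)² = 8·750 − 68² = 6000 − 4624 = 1376
S_yy = nΣy² − (Σy)² = 8·2071 − 103² = 16568 − 10609 = 5959
r = S_xy / √(S_xx·S_yy) = 2436 / √(1376·5959) = 2436 / √8199584 = 2436 / 2863.4916 = 0.8507
t = r·√(n−2)/√(1−r²) = 0.8507·√6 / √(1−0.723690) = 2.083781 / 0.525652 = 3.964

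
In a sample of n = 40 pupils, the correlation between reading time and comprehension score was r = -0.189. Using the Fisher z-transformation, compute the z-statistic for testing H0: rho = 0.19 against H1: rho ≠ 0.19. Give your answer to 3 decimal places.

-2.334

Fisher z: atanh(-0.189) = -0.191300, atanh(0.19) = 0.192337
z = (z_r − z_0)·√(n−3) = (-0.191300 − 0.192337)·√37 = -0.383637 · 6.082763 = -2.334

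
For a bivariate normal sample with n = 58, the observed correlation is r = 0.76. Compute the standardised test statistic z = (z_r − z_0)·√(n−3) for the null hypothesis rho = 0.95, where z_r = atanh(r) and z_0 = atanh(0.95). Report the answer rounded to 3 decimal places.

z_r = atanh(0.76) = 0.996215,  z_0 = atanh(0.95) = 1.831781
SE = 1/√(n−3) = 1/√55 = 0.134840
z = (z_r − z_0)/SE = (0.996215 − 1.831781) / 0.134840 = -0.835566 / 0.134840 = -6.197

-6.197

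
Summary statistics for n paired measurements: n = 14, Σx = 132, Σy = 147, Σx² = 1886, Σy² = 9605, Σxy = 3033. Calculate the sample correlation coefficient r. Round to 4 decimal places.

S_xy = nΣxy − ΣxΣy = 14·3033 − 132·147 = 42462 − 19404 = 23058
S_xx = nΣx² − (Σx)² = 14·1886 − 132² = 26404 − 17424 = 8980
S_yy = nΣy² − (Σy)² = 14·9605 − 147² = 134470 − 21609 = 112861
r = S_xy / √(S_xx·S_yy) = 23058 / √(8980·112861) = 23058 / √1013491780 = 23058 / 31835.3857 = 0.7243

0.7243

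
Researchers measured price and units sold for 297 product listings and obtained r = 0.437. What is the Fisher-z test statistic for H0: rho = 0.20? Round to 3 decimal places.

z_r = atanh(0.437) = 0.468517,  z_0 = atanh(0.20) = 0.202733
SE = 1/√(n−3) = 1/√294 = 0.058321
z = (z_r − z_0)/SE = (0.468517 − 0.202733) / 0.058321 = 0.265784 / 0.058321 = 4.557

4.557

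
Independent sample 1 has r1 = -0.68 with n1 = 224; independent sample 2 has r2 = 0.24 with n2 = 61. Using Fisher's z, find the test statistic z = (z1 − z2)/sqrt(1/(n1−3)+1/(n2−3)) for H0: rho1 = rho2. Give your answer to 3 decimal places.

-7.279

z1 = atanh(-0.68) = -0.829114,  z2 = atanh(0.24) = 0.244774
SE = √(1/(n1−3) + 1/(n2−3)) = √(1/221 + 1/58) = √(0.0045249 + 0.0172414) = √0.0217663 = 0.147534
z = (z1 − z2)/SE = (-0.829114 − 0.244774) / 0.147534 = -1.073888 / 0.147534 = -7.279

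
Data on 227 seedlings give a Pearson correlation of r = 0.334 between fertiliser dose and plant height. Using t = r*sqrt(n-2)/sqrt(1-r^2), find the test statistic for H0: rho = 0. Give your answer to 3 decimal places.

5.315

1 − r² = 1 − 0.111556 = 0.888444;  √(1−r²) = 0.942573
√(n−2) = √225 = 15.000000
t = r·√(n−2)/√(1−r²) = 0.334 · 15.000000 / 0.942573 = 5.315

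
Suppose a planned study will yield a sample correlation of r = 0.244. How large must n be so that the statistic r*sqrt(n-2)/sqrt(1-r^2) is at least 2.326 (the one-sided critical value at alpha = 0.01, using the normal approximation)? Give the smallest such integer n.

88

r√(n−2)/√(1−r²) ≥ 2.326  ⇔  n−2 ≥ (2.326)²·(1−r²)/r²
(1−r²)/r² = (1−0.059536)/0.059536 = 15.7966
n ≥ 2 + 5.410276·15.7966 = 2 + 85.4640 = 87.4640
⌈87.4640⌉ = 88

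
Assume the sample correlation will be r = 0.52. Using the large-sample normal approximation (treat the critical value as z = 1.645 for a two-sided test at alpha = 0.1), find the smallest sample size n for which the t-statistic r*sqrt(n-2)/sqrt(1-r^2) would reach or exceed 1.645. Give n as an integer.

10

r√(n−2)/√(1−r²) ≥ 1.645  ⇔  n−2 ≥ (1.645)²·(1−r²)/r²
(1−r²)/r² = (1−0.2704)/0.2704 = 2.6982
n ≥ 2 + 2.706025·2.6982 = 2 + 7.3014 = 9.3014
⌈9.3014⌉ = 10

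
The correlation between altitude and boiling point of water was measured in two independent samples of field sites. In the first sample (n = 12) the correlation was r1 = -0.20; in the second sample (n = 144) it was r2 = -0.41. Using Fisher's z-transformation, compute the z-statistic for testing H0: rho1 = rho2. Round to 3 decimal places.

z1 = atanh(-0.20) = -0.202733,  z2 = atanh(-0.41) = -0.435611
SE = √(1/(n1−3) + 1/(n2−3)) = √(1/9 + 1/141) = √(0.1111111 + 0.0070922) = √0.1182033 = 0.343807
z = (z1 − z2)/SE = (-0.202733 − (-0.435611)) / 0.343807 = 0.232878 / 0.343807 = 0.677

0.677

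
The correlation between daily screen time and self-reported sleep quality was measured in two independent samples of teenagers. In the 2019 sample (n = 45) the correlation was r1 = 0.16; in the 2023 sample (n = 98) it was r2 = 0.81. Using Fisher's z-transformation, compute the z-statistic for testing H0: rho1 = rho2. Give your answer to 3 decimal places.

-5.211

z1 = atanh(0.16) = 0.161387,  z2 = atanh(0.81) = 1.127029
SE = √(1/(n1−3) + 1/(n2−3)) = √(1/42 + 1/95) = √(0.0238095 + 0.0105263) = √0.0343358 = 0.185299
z = (z1 − z2)/SE = (0.161387 − 1.127029) / 0.185299 = -0.965642 / 0.185299 = -5.211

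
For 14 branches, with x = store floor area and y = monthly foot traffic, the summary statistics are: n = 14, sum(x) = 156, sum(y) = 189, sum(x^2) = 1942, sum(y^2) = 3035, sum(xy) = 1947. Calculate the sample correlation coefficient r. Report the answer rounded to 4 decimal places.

S_xy = nΣxy − ΣxΣy = 14·1947 − 156·189 = 27258 − 29484 = -2226
S_xx = nΣx² − (Σx)² = 14·1942 − 156² = 27188 − 24336 = 2852
S_yy = nΣy² − (Σy)² = 14·3035 − 189² = 42490 − 35721 = 6769
r = S_xy / √(S_xx·S_yy) = -2226 / √(2852·6769) = -2226 / √19305188 = -2226 / 4393.7669 = -0.5066

-0.5066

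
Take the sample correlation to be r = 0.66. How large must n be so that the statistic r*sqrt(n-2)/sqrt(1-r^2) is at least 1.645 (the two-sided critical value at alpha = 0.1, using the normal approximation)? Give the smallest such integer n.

6

r√(n−2)/√(1−r²) ≥ 1.645  ⇔  n−2 ≥ (1.645)²·(1−r²)/r²
(1−r²)/r² = (1−0.4356)/0.4356 = 1.2957
n ≥ 2 + 2.706025·1.2957 = 2 + 3.5062 = 5.5062
⌈5.5062⌉ = 6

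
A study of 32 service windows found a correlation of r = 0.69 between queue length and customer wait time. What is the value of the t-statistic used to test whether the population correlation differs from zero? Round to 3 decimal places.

t = r·√(n−2) / √(1−r²) with r = 0.69, n = 32
  = 0.69·√30 / √(1 − 0.4761)
  = 0.69·5.477226 / 0.723809
  = 3.779286 / 0.723809 = 5.221

5.221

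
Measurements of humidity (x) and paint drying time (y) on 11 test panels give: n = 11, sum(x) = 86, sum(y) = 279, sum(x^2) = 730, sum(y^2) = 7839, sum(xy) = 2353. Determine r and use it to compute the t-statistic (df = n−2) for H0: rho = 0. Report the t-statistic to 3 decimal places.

4.284

Numerator: nΣxy − (Σx)(Σy) = 11·2353 − (86)(279) = 1889
Denominator: √[(nΣx²−(Σx)²)(nΣy²−(Σy)²)]
  nΣx²−(Σx)² = 11·730 − 7396 = 634;  nΣy²−(Σy)² = 11·7839 − 77841 = 8388
  √(634·8388) = √5317992 = 2306.0772
r = 1889 / 2306.0772 = 0.8191
t = r·√(n−2)/√(1−r²) = 0.8191·√9 / √(1−0.670925) = 2.457300 / 0.573651 = 4.284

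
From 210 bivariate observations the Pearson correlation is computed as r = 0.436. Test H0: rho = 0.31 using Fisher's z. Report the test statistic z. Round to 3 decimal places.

z_r = atanh(0.436) = 0.467281,  z_0 = atanh(0.31) = 0.320545
SE = 1/√(n−3) = 1/√207 = 0.069505
z = (z_r − z_0)/SE = (0.467281 − 0.320545) / 0.069505 = 0.146736 / 0.069505 = 2.111

2.111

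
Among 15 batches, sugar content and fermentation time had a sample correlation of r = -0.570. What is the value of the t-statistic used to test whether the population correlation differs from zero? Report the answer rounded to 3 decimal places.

-2.501

t = r·√(n−2) / √(1−r²) with r = -0.570, n = 15
  = -0.570·√13 / √(1 − 0.324900)
  = -0.570·3.605551 / 0.821645
  = -2.055164 / 0.821645 = -2.501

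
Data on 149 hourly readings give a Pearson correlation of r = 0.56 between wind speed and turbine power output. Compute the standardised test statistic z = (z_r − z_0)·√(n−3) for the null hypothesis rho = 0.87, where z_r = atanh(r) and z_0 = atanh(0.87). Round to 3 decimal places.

-8.461

Fisher z: atanh(0.56) = 0.632833, atanh(0.87) = 1.333080
z = (z_r − z_0)·√(n−3) = (0.632833 − 1.333080)·√146 = -0.700247 · 12.083046 = -8.461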